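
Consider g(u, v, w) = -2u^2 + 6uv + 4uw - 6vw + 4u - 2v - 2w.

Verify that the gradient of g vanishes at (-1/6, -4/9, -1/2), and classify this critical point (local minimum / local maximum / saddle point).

∇g = (-4u + 6v + 4w + 4, 6u - 6w - 2, 4u - 6v - 2); substituting (-1/6, -4/9, -1/2) gives ∇g = (0, 0, 0), so (-1/6, -4/9, -1/2) is indeed a critical point.
The Hessian is constant: H = [[-4, 6, 4], [6, 0, -6], [4, -6, 0]].
Leading principal minors: Δ₁ = -4, Δ₂ = -36, Δ₃ = -144.
The minors fit neither the all-positive nor the alternating-sign pattern, so H is indefinite: a saddle point.

saddle point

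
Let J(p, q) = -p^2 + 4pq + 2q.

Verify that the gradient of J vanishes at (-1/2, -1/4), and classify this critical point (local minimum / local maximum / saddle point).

∇J = (-2p + 4q, 4p + 2); substituting (-1/2, -1/4) gives ∇J = (0, 0), so (-1/2, -1/4) is indeed a critical point.
The Hessian of J is constant: H = [[-2, 4], [4, 0]].
det(H) = (-2)·0 − 4² = -16.
Since det(H) < 0, H is indefinite and the critical point is a saddle point.

saddle point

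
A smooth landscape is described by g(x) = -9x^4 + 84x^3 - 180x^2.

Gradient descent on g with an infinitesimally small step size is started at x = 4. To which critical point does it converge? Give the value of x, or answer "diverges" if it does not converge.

2

g'(x) = -36x(x - 5)(x - 2), so g'(4) = 288.
Gradient descent moves in the -g' direction, i.e. x is decreasing.
The nearest critical point in that direction is x = 2, where g'' = 216 > 0 (a local minimum). The iterate converges there.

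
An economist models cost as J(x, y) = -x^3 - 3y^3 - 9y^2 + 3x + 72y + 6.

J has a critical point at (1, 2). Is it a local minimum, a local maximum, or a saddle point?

The mixed partial ∂²J/∂x∂y is 0, so the Hessian at any point is diag(J_xx, J_yy) = diag(-6x, -18(y + 1)).
At (1, 2): H = diag(-6, -54).
Both eigenvalues are negative, so H is negative definite: a local maximum.

local maximum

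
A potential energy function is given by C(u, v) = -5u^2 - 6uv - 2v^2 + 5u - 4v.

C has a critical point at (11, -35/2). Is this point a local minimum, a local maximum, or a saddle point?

local maximum

The Hessian of C is constant: H = [[-10, -6], [-6, -4]].
det(H) = (-10)·(-4) − (-6)² = 4.
det(H) > 0 and tr(H) = -14 < 0, so H is negative definite and the point is a local maximum.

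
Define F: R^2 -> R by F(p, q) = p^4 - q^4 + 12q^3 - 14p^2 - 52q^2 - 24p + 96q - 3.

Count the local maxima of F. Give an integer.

F separates as a function of p plus a function of q, so ∇F=0 decouples.
∂F/∂p = 4(p - 3)(p + 1)(p + 2) = 0 at p ∈ {-2, -1, 3}; ∂F/∂q = -4(q - 4)(q - 3)(q - 2) = 0 at q ∈ {2, 3, 4}.
The Hessian is diagonal: diag(F_pp, F_qq). Second derivatives: F_pp(-2)=20, F_pp(-1)=-16, F_pp(3)=80; F_qq(2)=-8, F_qq(3)=4, F_qq(4)=-8.
Local maxima occur where both diagonal entries negative: (-1, 2), (-1, 4). Count: 2.

2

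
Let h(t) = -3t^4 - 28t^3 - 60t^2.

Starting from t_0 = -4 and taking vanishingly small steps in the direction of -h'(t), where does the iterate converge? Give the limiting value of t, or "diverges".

-2

h'(t) = -12t(t + 2)(t + 5), so h'(-4) = -96.
Gradient descent moves in the -h' direction, i.e. t is increasing.
The nearest critical point in that direction is t = -2, where h'' = 72 > 0 (a local minimum). The iterate converges there.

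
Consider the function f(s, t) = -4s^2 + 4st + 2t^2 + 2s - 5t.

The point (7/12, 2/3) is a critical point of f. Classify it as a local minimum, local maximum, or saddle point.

The Hessian of f is constant: H = [[-8, 4], [4, 4]].
det(H) = (-8)·4 − 4² = -48.
Since det(H) < 0, H is indefinite and the critical point is a saddle point.

saddle point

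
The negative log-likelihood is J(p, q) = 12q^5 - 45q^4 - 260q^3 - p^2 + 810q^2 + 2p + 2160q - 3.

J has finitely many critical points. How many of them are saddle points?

2

J separates as a function of p plus a function of q, so ∇J=0 decouples.
∂J/∂p = -2(p - 1) = 0 at p ∈ {1}; ∂J/∂q = 60(q - 4)(q - 3)(q + 1)(q + 3) = 0 at q ∈ {-3, -1, 3, 4}.
The Hessian is diagonal: diag(J_pp, J_qq). Second derivatives: J_pp(1)=-2; J_qq(-3)=-5040, J_qq(-1)=2400, J_qq(3)=-1440, J_qq(4)=2100.
Saddle points occur where the two diagonal entries have opposite signs: (1, -1), (1, 4). Count: 2.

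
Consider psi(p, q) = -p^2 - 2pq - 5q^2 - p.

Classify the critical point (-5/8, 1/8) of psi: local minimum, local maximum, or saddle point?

The Hessian of psi is constant: H = [[-2, -2], [-2, -10]].
det(H) = (-2)·(-10) − (-2)² = 16.
det(H) > 0 and tr(H) = -12 < 0, so H is negative definite and the point is a local maximum.

local maximum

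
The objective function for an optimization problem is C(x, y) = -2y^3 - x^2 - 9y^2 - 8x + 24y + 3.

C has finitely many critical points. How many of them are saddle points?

1

C separates as a function of x plus a function of y, so ∇C=0 decouples.
∂C/∂x = -2(x + 4) = 0 at x ∈ {-4}; ∂C/∂y = -6(y - 1)(y + 4) = 0 at y ∈ {-4, 1}.
The Hessian is diagonal: diag(C_xx, C_yy). Second derivatives: C_xx(-4)=-2; C_yy(-4)=30, C_yy(1)=-30.
Saddle points occur where the two diagonal entries have opposite signs: (-4, -4). Count: 1.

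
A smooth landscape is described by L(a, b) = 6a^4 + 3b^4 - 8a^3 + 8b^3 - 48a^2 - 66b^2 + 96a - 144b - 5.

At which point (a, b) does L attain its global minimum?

(-2, 3)

L(a,b) separates as P(a) + Q(b) − 5, so its minimum is min P + min Q − 5.
P'(a) = 24(a - 2)(a - 1)(a + 2) vanishes at a ∈ {-2, 1, 2}; Q'(b) = 12(b - 3)(b + 1)(b + 4) vanishes at b ∈ {-4, -1, 3}.
Local minima of P (where P''>0): P(-2)=-224, P(2)=32. Local minima of Q: Q(-4)=-224, Q(3)=-567.
So the global minimum of L is P(-2) + Q(3) − 5 = -224 − 567 − 5 = -796, attained at (-2, 3).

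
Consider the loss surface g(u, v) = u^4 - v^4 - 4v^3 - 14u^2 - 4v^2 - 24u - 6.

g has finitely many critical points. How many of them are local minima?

g separates as a function of u plus a function of v, so ∇g=0 decouples.
∂g/∂u = 4(u - 3)(u + 1)(u + 2) = 0 at u ∈ {-2, -1, 3}; ∂g/∂v = -4v(v + 1)(v + 2) = 0 at v ∈ {-2, -1, 0}.
The Hessian is diagonal: diag(g_uu, g_vv). Second derivatives: g_uu(-2)=20, g_uu(-1)=-16, g_uu(3)=80; g_vv(-2)=-8, g_vv(-1)=4, g_vv(0)=-8.
Local minima occur where both diagonal entries positive: (-2, -1), (3, -1). Count: 2.

2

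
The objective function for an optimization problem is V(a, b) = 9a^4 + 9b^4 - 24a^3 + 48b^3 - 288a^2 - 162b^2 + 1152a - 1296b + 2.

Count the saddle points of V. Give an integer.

V separates as a function of a plus a function of b, so ∇V=0 decouples.
∂V/∂a = 36(a - 4)(a - 2)(a + 4) = 0 at a ∈ {-4, 2, 4}; ∂V/∂b = 36(b - 3)(b + 3)(b + 4) = 0 at b ∈ {-4, -3, 3}.
The Hessian is diagonal: diag(V_aa, V_bb). Second derivatives: V_aa(-4)=1728, V_aa(2)=-432, V_aa(4)=576; V_bb(-4)=252, V_bb(-3)=-216, V_bb(3)=1512.
Saddle points occur where the two diagonal entries have opposite signs: (-4, -3), (2, -4), (2, 3), (4, -3). Count: 4.

4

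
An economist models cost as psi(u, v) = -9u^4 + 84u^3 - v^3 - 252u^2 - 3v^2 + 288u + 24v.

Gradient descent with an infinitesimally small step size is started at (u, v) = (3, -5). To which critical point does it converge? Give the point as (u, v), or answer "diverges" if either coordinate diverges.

psi is separable, so gradient descent decouples: u follows -∂psi/∂u, v follows -∂psi/∂v.
∂psi/∂u = -36(u - 4)(u - 2)(u - 1); at u=3 this is 72, so u decreases.
∂psi/∂v = -3(v - 2)(v + 4); at v=-5 this is -21, so v increases.
u converges to its nearest critical value 2 (a local min of the u-part); v converges to -4. The iterate converges to (2, -4).

(2, -4)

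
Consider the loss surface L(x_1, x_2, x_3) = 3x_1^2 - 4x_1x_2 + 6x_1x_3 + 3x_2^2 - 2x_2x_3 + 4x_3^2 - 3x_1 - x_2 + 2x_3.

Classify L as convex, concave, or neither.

L is quadratic, so its Hessian is the constant matrix H = [[6, -4, 6], [-4, 6, -2], [6, -2, 8]].
Leading principal minors: 6, 20, 16.
All positive ⇒ H ≻ 0 ⇒ convex.

convex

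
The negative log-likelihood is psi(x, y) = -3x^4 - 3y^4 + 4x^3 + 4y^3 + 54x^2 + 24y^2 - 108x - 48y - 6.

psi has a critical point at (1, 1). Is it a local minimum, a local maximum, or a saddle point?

local minimum

The mixed partial ∂²psi/∂x∂y is 0, so the Hessian at any point is diag(psi_xx, psi_yy) = diag(12(-3x^2 + 2x + 9), 12(-3y^2 + 2y + 4)).
At (1, 1): H = diag(96, 36).
Both eigenvalues are positive, so H is positive definite: a local minimum.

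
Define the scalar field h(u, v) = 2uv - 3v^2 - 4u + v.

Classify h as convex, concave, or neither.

h is quadratic, so its Hessian is the constant matrix H = [[0, 2], [2, -6]].
det(H) = -4, tr(H) = -6.
det(H) < 0, so H is indefinite: neither convex nor concave.

neither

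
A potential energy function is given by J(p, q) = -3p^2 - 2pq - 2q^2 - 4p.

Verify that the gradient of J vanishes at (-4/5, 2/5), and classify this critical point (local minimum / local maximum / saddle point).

local maximum

∇J = (-6p - 2q - 4, -2p - 4q); substituting (-4/5, 2/5) gives ∇J = (0, 0), so (-4/5, 2/5) is indeed a critical point.
The Hessian of J is constant: H = [[-6, -2], [-2, -4]].
det(H) = (-6)·(-4) − (-2)² = 20.
det(H) > 0 and tr(H) = -10 < 0, so H is negative definite and the point is a local maximum.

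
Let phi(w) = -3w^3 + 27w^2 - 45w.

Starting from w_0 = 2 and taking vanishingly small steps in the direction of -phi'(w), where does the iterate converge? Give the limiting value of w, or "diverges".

phi'(w) = -9(w - 5)(w - 1), so phi'(2) = 27.
Gradient descent moves in the -phi' direction, i.e. w is decreasing.
The nearest critical point in that direction is w = 1, where phi'' = 36 > 0 (a local minimum). The iterate converges there.

1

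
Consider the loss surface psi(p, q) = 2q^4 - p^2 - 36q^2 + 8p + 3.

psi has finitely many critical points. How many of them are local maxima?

psi separates as a function of p plus a function of q, so ∇psi=0 decouples.
∂psi/∂p = -2(p - 4) = 0 at p ∈ {4}; ∂psi/∂q = 8q(q - 3)(q + 3) = 0 at q ∈ {-3, 0, 3}.
The Hessian is diagonal: diag(psi_pp, psi_qq). Second derivatives: psi_pp(4)=-2; psi_qq(-3)=144, psi_qq(0)=-72, psi_qq(3)=144.
Local maxima occur where both diagonal entries negative: (4, 0). Count: 1.

1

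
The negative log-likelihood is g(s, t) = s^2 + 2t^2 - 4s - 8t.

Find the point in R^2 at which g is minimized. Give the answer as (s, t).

g(s,t) separates as P(s) + Q(t), so its minimum is min P + min Q.
P'(s) = 2s - 4 vanishes at s ∈ {2}; Q'(t) = 4(t - 2) vanishes at t ∈ {2}.
Local minima of P (where P''>0): P(2)=-4. Local minima of Q: Q(2)=-8.
So the global minimum of g is P(2) + Q(2) = -4 − 8 = -12, attained at (2, 2).

(2, 2)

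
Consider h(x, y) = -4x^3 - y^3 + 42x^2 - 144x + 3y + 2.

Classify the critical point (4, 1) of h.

local maximum

The mixed partial ∂²h/∂x∂y is 0, so the Hessian at any point is diag(h_xx, h_yy) = diag(12(-2x + 7), -6y).
At (4, 1): H = diag(-12, -6).
Both eigenvalues are negative, so H is negative definite: a local maximum.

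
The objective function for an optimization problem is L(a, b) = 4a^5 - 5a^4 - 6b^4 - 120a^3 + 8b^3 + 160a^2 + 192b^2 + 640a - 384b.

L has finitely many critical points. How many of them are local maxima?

L separates as a function of a plus a function of b, so ∇L=0 decouples.
∂L/∂a = 20(a - 4)(a - 2)(a + 1)(a + 4) = 0 at a ∈ {-4, -1, 2, 4}; ∂L/∂b = -24(b - 4)(b - 1)(b + 4) = 0 at b ∈ {-4, 1, 4}.
The Hessian is diagonal: diag(L_aa, L_bb). Second derivatives: L_aa(-4)=-2880, L_aa(-1)=900, L_aa(2)=-720, L_aa(4)=1600; L_bb(-4)=-960, L_bb(1)=360, L_bb(4)=-576.
Local maxima occur where both diagonal entries negative: (-4, -4), (-4, 4), (2, -4), (2, 4). Count: 4.

4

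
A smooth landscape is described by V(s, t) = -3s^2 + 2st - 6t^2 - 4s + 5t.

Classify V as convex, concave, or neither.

concave

V is quadratic, so its Hessian is the constant matrix H = [[-6, 2], [2, -12]].
det(H) = 68, tr(H) = -18.
det(H) > 0 and tr(H) < 0, so H is negative definite everywhere: concave.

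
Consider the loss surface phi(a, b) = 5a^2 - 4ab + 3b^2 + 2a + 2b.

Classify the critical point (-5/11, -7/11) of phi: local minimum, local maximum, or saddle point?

The Hessian of phi is constant: H = [[10, -4], [-4, 6]].
det(H) = 10·6 − (-4)² = 44.
det(H) > 0 and tr(H) = 16 > 0, so H is positive definite and the point is a local minimum.

local minimum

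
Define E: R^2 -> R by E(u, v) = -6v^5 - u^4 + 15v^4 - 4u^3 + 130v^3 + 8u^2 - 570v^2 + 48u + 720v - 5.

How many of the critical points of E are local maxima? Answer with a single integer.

E separates as a function of u plus a function of v, so ∇E=0 decouples.
∂E/∂u = -4(u - 2)(u + 2)(u + 3) = 0 at u ∈ {-3, -2, 2}; ∂E/∂v = -30(v - 3)(v - 2)(v - 1)(v + 4) = 0 at v ∈ {-4, 1, 2, 3}.
The Hessian is diagonal: diag(E_uu, E_vv). Second derivatives: E_uu(-3)=-20, E_uu(-2)=16, E_uu(2)=-80; E_vv(-4)=6300, E_vv(1)=-300, E_vv(2)=180, E_vv(3)=-420.
Local maxima occur where both diagonal entries negative: (-3, 1), (-3, 3), (2, 1), (2, 3). Count: 4.

4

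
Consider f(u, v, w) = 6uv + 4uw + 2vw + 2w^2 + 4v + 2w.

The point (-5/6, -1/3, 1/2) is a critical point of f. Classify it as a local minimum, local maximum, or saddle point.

saddle point

The Hessian is constant: H = [[0, 6, 4], [6, 0, 2], [4, 2, 4]].
Leading principal minors: Δ₁ = 0, Δ₂ = -36, Δ₃ = -48.
The minors fit neither the all-positive nor the alternating-sign pattern, so H is indefinite: a saddle point.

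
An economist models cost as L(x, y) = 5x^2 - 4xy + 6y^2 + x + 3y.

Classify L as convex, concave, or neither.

L is quadratic, so its Hessian is the constant matrix H = [[10, -4], [-4, 12]].
det(H) = 104, tr(H) = 22.
det(H) > 0 and tr(H) > 0, so H is positive definite everywhere: convex.

convex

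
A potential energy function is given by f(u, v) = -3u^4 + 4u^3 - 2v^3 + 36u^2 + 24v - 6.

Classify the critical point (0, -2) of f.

local minimum

The mixed partial ∂²f/∂u∂v is 0, so the Hessian at any point is diag(f_uu, f_vv) = diag(12(-3u^2 + 2u + 6), -12v).
At (0, -2): H = diag(72, 24).
Both eigenvalues are positive, so H is positive definite: a local minimum.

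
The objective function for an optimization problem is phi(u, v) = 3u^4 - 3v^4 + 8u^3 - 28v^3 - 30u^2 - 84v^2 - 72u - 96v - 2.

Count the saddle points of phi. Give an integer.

phi separates as a function of u plus a function of v, so ∇phi=0 decouples.
∂phi/∂u = 12(u - 2)(u + 1)(u + 3) = 0 at u ∈ {-3, -1, 2}; ∂phi/∂v = -12(v + 1)(v + 2)(v + 4) = 0 at v ∈ {-4, -2, -1}.
The Hessian is diagonal: diag(phi_uu, phi_vv). Second derivatives: phi_uu(-3)=120, phi_uu(-1)=-72, phi_uu(2)=180; phi_vv(-4)=-72, phi_vv(-2)=24, phi_vv(-1)=-36.
Saddle points occur where the two diagonal entries have opposite signs: (-3, -4), (-3, -1), (-1, -2), (2, -4), (2, -1). Count: 5.

5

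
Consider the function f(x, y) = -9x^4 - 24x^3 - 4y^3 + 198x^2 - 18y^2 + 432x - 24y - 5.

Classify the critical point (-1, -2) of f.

The mixed partial ∂²f/∂x∂y is 0, so the Hessian at any point is diag(f_xx, f_yy) = diag(36(-3x^2 - 4x + 11), -12(2y + 3)).
At (-1, -2): H = diag(432, 12).
Both eigenvalues are positive, so H is positive definite: a local minimum.

local minimum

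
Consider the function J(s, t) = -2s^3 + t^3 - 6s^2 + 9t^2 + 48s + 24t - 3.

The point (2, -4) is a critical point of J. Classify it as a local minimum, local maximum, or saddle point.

local maximum

The mixed partial ∂²J/∂s∂t is 0, so the Hessian at any point is diag(J_ss, J_tt) = diag(-12(s + 1), 6(t + 3)).
At (2, -4): H = diag(-36, -6).
Both eigenvalues are negative, so H is negative definite: a local maximum.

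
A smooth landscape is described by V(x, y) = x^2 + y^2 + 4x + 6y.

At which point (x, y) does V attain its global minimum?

V(x,y) separates as P(x) + Q(y), so its minimum is min P + min Q.
P'(x) = 2x + 4 vanishes at x ∈ {-2}; Q'(y) = 2y + 6 vanishes at y ∈ {-3}.
Local minima of P (where P''>0): P(-2)=-4. Local minima of Q: Q(-3)=-9.
So the global minimum of V is P(-2) + Q(-3) = -4 − 9 = -13, attained at (-2, -3).

(-2, -3)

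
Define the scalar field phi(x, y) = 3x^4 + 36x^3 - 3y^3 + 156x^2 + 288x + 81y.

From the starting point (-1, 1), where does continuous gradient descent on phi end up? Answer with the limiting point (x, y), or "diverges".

phi is separable, so gradient descent decouples: x follows -∂phi/∂x, y follows -∂phi/∂y.
∂phi/∂x = 12(x + 2)(x + 3)(x + 4); at x=-1 this is 72, so x decreases.
∂phi/∂y = -9(y - 3)(y + 3); at y=1 this is 72, so y decreases.
x converges to its nearest critical value -2 (a local min of the x-part); y converges to -3. The iterate converges to (-2, -3).

(-2, -3)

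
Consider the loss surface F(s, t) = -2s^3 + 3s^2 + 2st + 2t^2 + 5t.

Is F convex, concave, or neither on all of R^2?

neither

The term -2s^3 is cubic, so the Hessian is not constant.
∂²F/∂s² = -12s + 6, which takes both signs as s varies (negative for sufficiently large s). A diagonal entry of the Hessian changing sign means the Hessian is neither positive- nor negative-semidefinite on all of R^2.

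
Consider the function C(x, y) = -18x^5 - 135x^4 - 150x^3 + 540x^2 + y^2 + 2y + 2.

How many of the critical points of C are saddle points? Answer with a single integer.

2

C separates as a function of x plus a function of y, so ∇C=0 decouples.
∂C/∂x = -90x(x - 1)(x + 3)(x + 4) = 0 at x ∈ {-4, -3, 0, 1}; ∂C/∂y = 2(y + 1) = 0 at y ∈ {-1}.
The Hessian is diagonal: diag(C_xx, C_yy). Second derivatives: C_xx(-4)=1800, C_xx(-3)=-1080, C_xx(0)=1080, C_xx(1)=-1800; C_yy(-1)=2.
Saddle points occur where the two diagonal entries have opposite signs: (-3, -1), (1, -1). Count: 2.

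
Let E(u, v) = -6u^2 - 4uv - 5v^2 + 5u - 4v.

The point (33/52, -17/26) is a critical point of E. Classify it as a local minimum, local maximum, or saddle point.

The Hessian of E is constant: H = [[-12, -4], [-4, -10]].
det(H) = (-12)·(-10) − (-4)² = 104.
det(H) > 0 and tr(H) = -22 < 0, so H is negative definite and the point is a local maximum.

local maximum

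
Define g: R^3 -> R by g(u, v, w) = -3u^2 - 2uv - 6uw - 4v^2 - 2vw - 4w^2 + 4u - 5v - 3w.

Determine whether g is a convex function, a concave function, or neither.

concave

g is quadratic, so its Hessian is the constant matrix H = [[-6, -2, -6], [-2, -8, -2], [-6, -2, -8]].
Leading principal minors: -6, 44, -88.
Signs alternate −, +, − ⇒ H ≺ 0 ⇒ concave.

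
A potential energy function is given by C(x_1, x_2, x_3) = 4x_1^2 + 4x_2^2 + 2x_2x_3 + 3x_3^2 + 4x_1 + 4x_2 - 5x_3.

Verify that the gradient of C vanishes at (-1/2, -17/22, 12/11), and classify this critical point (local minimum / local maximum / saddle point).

∇C = (8x_1 + 4, 8x_2 + 2x_3 + 4, 2x_2 + 6x_3 - 5); substituting (-1/2, -17/22, 12/11) gives ∇C = (0, 0, 0), so (-1/2, -17/22, 12/11) is indeed a critical point.
The Hessian is constant: H = [[8, 0, 0], [0, 8, 2], [0, 2, 6]].
Leading principal minors: Δ₁ = 8, Δ₂ = 64, Δ₃ = 352.
All leading minors are positive, so H is positive definite: a local minimum.

local minimum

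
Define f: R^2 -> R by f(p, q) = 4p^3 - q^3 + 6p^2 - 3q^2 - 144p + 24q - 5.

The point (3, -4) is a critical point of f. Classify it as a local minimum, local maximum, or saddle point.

The mixed partial ∂²f/∂p∂q is 0, so the Hessian at any point is diag(f_pp, f_qq) = diag(12(2p + 1), -6(q + 1)).
At (3, -4): H = diag(84, 18).
Both eigenvalues are positive, so H is positive definite: a local minimum.

local minimum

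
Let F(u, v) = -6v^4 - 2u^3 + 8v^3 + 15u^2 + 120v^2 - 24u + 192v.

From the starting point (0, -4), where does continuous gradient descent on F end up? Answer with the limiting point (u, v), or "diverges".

diverges

F is separable, so gradient descent decouples: u follows -∂F/∂u, v follows -∂F/∂v.
∂F/∂u = -6(u - 4)(u - 1); at u=0 this is -24, so u increases.
∂F/∂v = -24(v - 4)(v + 1)(v + 2); at v=-4 this is 1152, so v decreases.
The v-coordinate has no critical point in that direction and runs off to infinity.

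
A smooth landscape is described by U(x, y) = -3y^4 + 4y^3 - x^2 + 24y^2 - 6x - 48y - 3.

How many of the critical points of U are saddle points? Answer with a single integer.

1

U separates as a function of x plus a function of y, so ∇U=0 decouples.
∂U/∂x = -2(x + 3) = 0 at x ∈ {-3}; ∂U/∂y = -12(y - 2)(y - 1)(y + 2) = 0 at y ∈ {-2, 1, 2}.
The Hessian is diagonal: diag(U_xx, U_yy). Second derivatives: U_xx(-3)=-2; U_yy(-2)=-144, U_yy(1)=36, U_yy(2)=-48.
Saddle points occur where the two diagonal entries have opposite signs: (-3, 1). Count: 1.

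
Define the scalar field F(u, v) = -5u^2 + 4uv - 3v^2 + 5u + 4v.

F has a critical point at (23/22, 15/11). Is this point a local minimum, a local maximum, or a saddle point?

The Hessian of F is constant: H = [[-10, 4], [4, -6]].
det(H) = (-10)·(-6) − 4² = 44.
det(H) > 0 and tr(H) = -16 < 0, so H is negative definite and the point is a local maximum.

local maximum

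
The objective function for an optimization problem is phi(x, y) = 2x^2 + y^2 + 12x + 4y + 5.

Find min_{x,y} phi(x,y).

-17

phi(x,y) separates as P(x) + Q(y) + 5, so its minimum is min P + min Q + 5.
P'(x) = 4x + 12 vanishes at x ∈ {-3}; Q'(y) = 2y + 4 vanishes at y ∈ {-2}.
Local minima of P (where P''>0): P(-3)=-18. Local minima of Q: Q(-2)=-4.
So the global minimum of phi is P(-3) + Q(-2) + 5 = -18 − 4 + 5 = -17, attained at (-3, -2).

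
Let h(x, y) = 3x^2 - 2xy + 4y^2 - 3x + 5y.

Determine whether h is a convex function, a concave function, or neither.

convex

h is quadratic, so its Hessian is the constant matrix H = [[6, -2], [-2, 8]].
det(H) = 44, tr(H) = 14.
det(H) > 0 and tr(H) > 0, so H is positive definite everywhere: convex.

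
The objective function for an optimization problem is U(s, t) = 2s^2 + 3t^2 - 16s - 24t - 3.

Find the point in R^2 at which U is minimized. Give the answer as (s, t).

U(s,t) separates as P(s) + Q(t) − 3, so its minimum is min P + min Q − 3.
P'(s) = 4s - 16 vanishes at s ∈ {4}; Q'(t) = 6(t - 4) vanishes at t ∈ {4}.
Local minima of P (where P''>0): P(4)=-32. Local minima of Q: Q(4)=-48.
So the global minimum of U is P(4) + Q(4) − 3 = -32 − 48 − 3 = -83, attained at (4, 4).

(4, 4)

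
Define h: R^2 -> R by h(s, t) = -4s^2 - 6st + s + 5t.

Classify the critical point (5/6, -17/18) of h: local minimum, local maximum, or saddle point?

saddle point

The Hessian of h is constant: H = [[-8, -6], [-6, 0]].
det(H) = (-8)·0 − (-6)² = -36.
Since det(H) < 0, H is indefinite and the critical point is a saddle point.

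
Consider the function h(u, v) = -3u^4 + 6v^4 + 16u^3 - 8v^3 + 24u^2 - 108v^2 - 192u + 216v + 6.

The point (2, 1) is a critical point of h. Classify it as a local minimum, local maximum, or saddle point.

The mixed partial ∂²h/∂u∂v is 0, so the Hessian at any point is diag(h_uu, h_vv) = diag(12(-3u^2 + 8u + 4), 24(3v^2 - 2v - 9)).
At (2, 1): H = diag(96, -192).
The eigenvalues have opposite signs, so H is indefinite: a saddle point.

saddle point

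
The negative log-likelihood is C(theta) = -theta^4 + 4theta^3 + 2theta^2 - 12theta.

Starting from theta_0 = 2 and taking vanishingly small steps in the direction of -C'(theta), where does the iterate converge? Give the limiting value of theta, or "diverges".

1

C'(theta) = -4(theta - 3)(theta - 1)(theta + 1), so C'(2) = 12.
Gradient descent moves in the -C' direction, i.e. theta is decreasing.
The nearest critical point in that direction is theta = 1, where C'' = 16 > 0 (a local minimum). The iterate converges there.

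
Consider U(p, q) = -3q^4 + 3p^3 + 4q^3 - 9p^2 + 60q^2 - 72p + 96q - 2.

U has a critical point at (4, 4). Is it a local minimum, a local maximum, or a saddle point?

saddle point

The mixed partial ∂²U/∂p∂q is 0, so the Hessian at any point is diag(U_pp, U_qq) = diag(18(p - 1), 12(-3q^2 + 2q + 10)).
At (4, 4): H = diag(54, -360).
The eigenvalues have opposite signs, so H is indefinite: a saddle point.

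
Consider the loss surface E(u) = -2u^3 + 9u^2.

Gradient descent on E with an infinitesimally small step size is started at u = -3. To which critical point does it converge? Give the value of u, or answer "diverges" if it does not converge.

0

E'(u) = -6u(u - 3), so E'(-3) = -108.
Gradient descent moves in the -E' direction, i.e. u is increasing.
The nearest critical point in that direction is u = 0, where E'' = 18 > 0 (a local minimum). The iterate converges there.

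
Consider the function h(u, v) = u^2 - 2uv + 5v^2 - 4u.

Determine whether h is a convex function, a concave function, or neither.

convex

h is quadratic, so its Hessian is the constant matrix H = [[2, -2], [-2, 10]].
det(H) = 16, tr(H) = 12.
det(H) > 0 and tr(H) > 0, so H is positive definite everywhere: convex.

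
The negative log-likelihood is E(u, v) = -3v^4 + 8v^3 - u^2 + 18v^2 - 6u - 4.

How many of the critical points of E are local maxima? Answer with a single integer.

2

E separates as a function of u plus a function of v, so ∇E=0 decouples.
∂E/∂u = -2(u + 3) = 0 at u ∈ {-3}; ∂E/∂v = -12v(v - 3)(v + 1) = 0 at v ∈ {-1, 0, 3}.
The Hessian is diagonal: diag(E_uu, E_vv). Second derivatives: E_uu(-3)=-2; E_vv(-1)=-48, E_vv(0)=36, E_vv(3)=-144.
Local maxima occur where both diagonal entries negative: (-3, -1), (-3, 3). Count: 2.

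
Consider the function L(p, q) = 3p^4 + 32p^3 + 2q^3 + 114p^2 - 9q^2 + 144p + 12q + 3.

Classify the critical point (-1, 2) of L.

local minimum

The mixed partial ∂²L/∂p∂q is 0, so the Hessian at any point is diag(L_pp, L_qq) = diag(12(3p^2 + 16p + 19), 6(2q - 3)).
At (-1, 2): H = diag(72, 6).
Both eigenvalues are positive, so H is positive definite: a local minimum.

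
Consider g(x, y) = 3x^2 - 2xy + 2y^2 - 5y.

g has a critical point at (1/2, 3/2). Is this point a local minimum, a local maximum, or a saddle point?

local minimum

The Hessian of g is constant: H = [[6, -2], [-2, 4]].
det(H) = 6·4 − (-2)² = 20.
det(H) > 0 and tr(H) = 10 > 0, so H is positive definite and the point is a local minimum.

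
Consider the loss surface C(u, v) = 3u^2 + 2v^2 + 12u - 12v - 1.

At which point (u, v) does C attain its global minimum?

(-2, 3)

C(u,v) separates as P(u) + Q(v) − 1, so its minimum is min P + min Q − 1.
P'(u) = 6u + 12 vanishes at u ∈ {-2}; Q'(v) = 4v - 12 vanishes at v ∈ {3}.
Local minima of P (where P''>0): P(-2)=-12. Local minima of Q: Q(3)=-18.
So the global minimum of C is P(-2) + Q(3) − 1 = -12 − 18 − 1 = -31, attained at (-2, 3).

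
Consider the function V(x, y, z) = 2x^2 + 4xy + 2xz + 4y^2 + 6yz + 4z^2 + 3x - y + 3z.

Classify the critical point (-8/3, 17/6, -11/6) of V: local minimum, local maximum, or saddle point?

The Hessian is constant: H = [[4, 4, 2], [4, 8, 6], [2, 6, 8]].
Leading principal minors: Δ₁ = 4, Δ₂ = 16, Δ₃ = 48.
All leading minors are positive, so H is positive definite: a local minimum.

local minimum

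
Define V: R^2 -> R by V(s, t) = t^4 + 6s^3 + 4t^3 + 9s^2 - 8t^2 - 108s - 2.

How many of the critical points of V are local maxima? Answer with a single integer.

V separates as a function of s plus a function of t, so ∇V=0 decouples.
∂V/∂s = 18(s - 2)(s + 3) = 0 at s ∈ {-3, 2}; ∂V/∂t = 4t(t - 1)(t + 4) = 0 at t ∈ {-4, 0, 1}.
The Hessian is diagonal: diag(V_ss, V_tt). Second derivatives: V_ss(-3)=-90, V_ss(2)=90; V_tt(-4)=80, V_tt(0)=-16, V_tt(1)=20.
Local maxima occur where both diagonal entries negative: (-3, 0). Count: 1.

1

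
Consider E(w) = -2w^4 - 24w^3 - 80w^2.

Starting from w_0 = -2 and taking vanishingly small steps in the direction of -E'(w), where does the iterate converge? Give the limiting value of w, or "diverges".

-4

E'(w) = -8w(w + 4)(w + 5), so E'(-2) = 96.
Gradient descent moves in the -E' direction, i.e. w is decreasing.
The nearest critical point in that direction is w = -4, where E'' = 32 > 0 (a local minimum). The iterate converges there.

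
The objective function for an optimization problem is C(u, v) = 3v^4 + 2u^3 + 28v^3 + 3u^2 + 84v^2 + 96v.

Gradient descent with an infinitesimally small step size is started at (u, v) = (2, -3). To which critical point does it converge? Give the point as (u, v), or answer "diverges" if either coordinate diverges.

(0, -4)

C is separable, so gradient descent decouples: u follows -∂C/∂u, v follows -∂C/∂v.
∂C/∂u = 6u(u + 1); at u=2 this is 36, so u decreases.
∂C/∂v = 12(v + 1)(v + 2)(v + 4); at v=-3 this is 24, so v decreases.
u converges to its nearest critical value 0 (a local min of the u-part); v converges to -4. The iterate converges to (0, -4).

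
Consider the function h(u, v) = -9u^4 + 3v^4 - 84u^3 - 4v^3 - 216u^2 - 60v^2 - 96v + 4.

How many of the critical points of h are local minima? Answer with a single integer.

2

h separates as a function of u plus a function of v, so ∇h=0 decouples.
∂h/∂u = -36u(u + 3)(u + 4) = 0 at u ∈ {-4, -3, 0}; ∂h/∂v = 12(v - 4)(v + 1)(v + 2) = 0 at v ∈ {-2, -1, 4}.
The Hessian is diagonal: diag(h_uu, h_vv). Second derivatives: h_uu(-4)=-144, h_uu(-3)=108, h_uu(0)=-432; h_vv(-2)=72, h_vv(-1)=-60, h_vv(4)=360.
Local minima occur where both diagonal entries positive: (-3, -2), (-3, 4). Count: 2.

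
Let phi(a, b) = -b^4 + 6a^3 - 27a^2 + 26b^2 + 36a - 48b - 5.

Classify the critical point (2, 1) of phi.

local minimum

The mixed partial ∂²phi/∂a∂b is 0, so the Hessian at any point is diag(phi_aa, phi_bb) = diag(18(2a - 3), 4(-3b^2 + 13)).
At (2, 1): H = diag(18, 40).
Both eigenvalues are positive, so H is positive definite: a local minimum.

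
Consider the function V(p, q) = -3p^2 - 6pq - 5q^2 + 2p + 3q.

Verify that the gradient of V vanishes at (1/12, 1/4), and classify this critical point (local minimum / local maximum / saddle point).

local maximum

∇V = (-6p - 6q + 2, -6p - 10q + 3); substituting (1/12, 1/4) gives ∇V = (0, 0), so (1/12, 1/4) is indeed a critical point.
The Hessian of V is constant: H = [[-6, -6], [-6, -10]].
det(H) = (-6)·(-10) − (-6)² = 24.
det(H) > 0 and tr(H) = -16 < 0, so H is negative definite and the point is a local maximum.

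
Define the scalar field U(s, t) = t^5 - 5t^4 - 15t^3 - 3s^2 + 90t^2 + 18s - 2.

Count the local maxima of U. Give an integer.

2

U separates as a function of s plus a function of t, so ∇U=0 decouples.
∂U/∂s = -6(s - 3) = 0 at s ∈ {3}; ∂U/∂t = 5t(t - 4)(t - 3)(t + 3) = 0 at t ∈ {-3, 0, 3, 4}.
The Hessian is diagonal: diag(U_ss, U_tt). Second derivatives: U_ss(3)=-6; U_tt(-3)=-630, U_tt(0)=180, U_tt(3)=-90, U_tt(4)=140.
Local maxima occur where both diagonal entries negative: (3, -3), (3, 3). Count: 2.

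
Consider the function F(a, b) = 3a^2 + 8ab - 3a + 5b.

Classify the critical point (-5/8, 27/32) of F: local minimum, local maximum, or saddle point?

saddle point

The Hessian of F is constant: H = [[6, 8], [8, 0]].
det(H) = 6·0 − 8² = -64.
Since det(H) < 0, H is indefinite and the critical point is a saddle point.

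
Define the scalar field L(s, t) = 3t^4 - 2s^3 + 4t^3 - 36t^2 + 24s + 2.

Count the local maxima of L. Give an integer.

L separates as a function of s plus a function of t, so ∇L=0 decouples.
∂L/∂s = -6(s - 2)(s + 2) = 0 at s ∈ {-2, 2}; ∂L/∂t = 12t(t - 2)(t + 3) = 0 at t ∈ {-3, 0, 2}.
The Hessian is diagonal: diag(L_ss, L_tt). Second derivatives: L_ss(-2)=24, L_ss(2)=-24; L_tt(-3)=180, L_tt(0)=-72, L_tt(2)=120.
Local maxima occur where both diagonal entries negative: (2, 0). Count: 1.

1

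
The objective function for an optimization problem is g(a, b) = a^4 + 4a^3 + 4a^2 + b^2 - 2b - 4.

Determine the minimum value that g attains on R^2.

g(a,b) separates as P(a) + Q(b) − 4, so its minimum is min P + min Q − 4.
P'(a) = 4a(a + 1)(a + 2) vanishes at a ∈ {-2, -1, 0}; Q'(b) = 2b - 2 vanishes at b ∈ {1}.
Local minima of P (where P''>0): P(-2)=0, P(0)=0. Local minima of Q: Q(1)=-1.
So the global minimum of g is P(-2) + Q(1) − 4 = 0 − 1 − 4 = -5, attained at (-2, 1).

-5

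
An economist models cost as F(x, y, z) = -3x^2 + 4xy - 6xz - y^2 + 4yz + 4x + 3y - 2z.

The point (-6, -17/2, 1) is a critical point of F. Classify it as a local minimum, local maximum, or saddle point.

The Hessian is constant: H = [[-6, 4, -6], [4, -2, 4], [-6, 4, 0]].
Leading principal minors: Δ₁ = -6, Δ₂ = -4, Δ₃ = -24.
The minors fit neither the all-positive nor the alternating-sign pattern, so H is indefinite: a saddle point.

saddle point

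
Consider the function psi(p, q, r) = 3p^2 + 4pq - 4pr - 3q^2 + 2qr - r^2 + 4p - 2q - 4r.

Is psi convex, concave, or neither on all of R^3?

psi is quadratic, so its Hessian is the constant matrix H = [[6, 4, -4], [4, -6, 2], [-4, 2, -2]].
Leading principal minors: 6, -52, 112.
Neither pattern holds ⇒ H is indefinite ⇒ neither convex nor concave.

neither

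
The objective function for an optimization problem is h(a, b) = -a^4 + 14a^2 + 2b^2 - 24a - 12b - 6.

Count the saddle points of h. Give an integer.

2

h separates as a function of a plus a function of b, so ∇h=0 decouples.
∂h/∂a = -4(a - 2)(a - 1)(a + 3) = 0 at a ∈ {-3, 1, 2}; ∂h/∂b = 4(b - 3) = 0 at b ∈ {3}.
The Hessian is diagonal: diag(h_aa, h_bb). Second derivatives: h_aa(-3)=-80, h_aa(1)=16, h_aa(2)=-20; h_bb(3)=4.
Saddle points occur where the two diagonal entries have opposite signs: (-3, 3), (2, 3). Count: 2.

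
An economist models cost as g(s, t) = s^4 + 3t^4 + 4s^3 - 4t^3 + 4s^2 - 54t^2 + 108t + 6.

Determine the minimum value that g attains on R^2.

g(s,t) separates as P(s) + Q(t) + 6, so its minimum is min P + min Q + 6.
P'(s) = 4s(s + 1)(s + 2) vanishes at s ∈ {-2, -1, 0}; Q'(t) = 12(t - 3)(t - 1)(t + 3) vanishes at t ∈ {-3, 1, 3}.
Local minima of P (where P''>0): P(-2)=0, P(0)=0. Local minima of Q: Q(-3)=-459, Q(3)=-27.
So the global minimum of g is P(-2) + Q(-3) + 6 = 0 − 459 + 6 = -453, attained at (-2, -3).

-453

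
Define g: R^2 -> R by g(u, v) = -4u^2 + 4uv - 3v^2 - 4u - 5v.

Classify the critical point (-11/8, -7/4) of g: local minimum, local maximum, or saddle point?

local maximum

The Hessian of g is constant: H = [[-8, 4], [4, -6]].
det(H) = (-8)·(-6) − 4² = 32.
det(H) > 0 and tr(H) = -14 < 0, so H is negative definite and the point is a local maximum.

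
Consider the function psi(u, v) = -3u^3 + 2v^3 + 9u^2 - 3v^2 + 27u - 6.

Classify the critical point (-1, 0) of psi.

The mixed partial ∂²psi/∂u∂v is 0, so the Hessian at any point is diag(psi_uu, psi_vv) = diag(18(-u + 1), 6(2v - 1)).
At (-1, 0): H = diag(36, -6).
The eigenvalues have opposite signs, so H is indefinite: a saddle point.

saddle point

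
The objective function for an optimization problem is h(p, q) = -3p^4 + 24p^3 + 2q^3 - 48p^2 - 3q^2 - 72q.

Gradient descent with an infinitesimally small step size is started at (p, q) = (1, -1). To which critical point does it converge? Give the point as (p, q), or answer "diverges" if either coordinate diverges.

h is separable, so gradient descent decouples: p follows -∂h/∂p, q follows -∂h/∂q.
∂h/∂p = -12p(p - 4)(p - 2); at p=1 this is -36, so p increases.
∂h/∂q = 6(q - 4)(q + 3); at q=-1 this is -60, so q increases.
p converges to its nearest critical value 2 (a local min of the p-part); q converges to 4. The iterate converges to (2, 4).

(2, 4)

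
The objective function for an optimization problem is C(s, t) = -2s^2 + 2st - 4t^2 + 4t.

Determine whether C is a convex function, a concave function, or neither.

C is quadratic, so its Hessian is the constant matrix H = [[-4, 2], [2, -8]].
det(H) = 28, tr(H) = -12.
det(H) > 0 and tr(H) < 0, so H is negative definite everywhere: concave.

concave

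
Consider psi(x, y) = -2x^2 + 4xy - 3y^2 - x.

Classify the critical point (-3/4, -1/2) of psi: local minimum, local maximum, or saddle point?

The Hessian of psi is constant: H = [[-4, 4], [4, -6]].
det(H) = (-4)·(-6) − 4² = 8.
det(H) > 0 and tr(H) = -10 < 0, so H is negative definite and the point is a local maximum.

local maximum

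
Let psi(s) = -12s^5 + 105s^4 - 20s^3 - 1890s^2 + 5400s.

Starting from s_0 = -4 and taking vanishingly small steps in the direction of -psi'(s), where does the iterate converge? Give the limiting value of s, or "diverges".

-3

psi'(s) = -60(s - 5)(s - 3)(s - 2)(s + 3), so psi'(-4) = -22680.
Gradient descent moves in the -psi' direction, i.e. s is increasing.
The nearest critical point in that direction is s = -3, where psi'' = 14400 > 0 (a local minimum). The iterate converges there.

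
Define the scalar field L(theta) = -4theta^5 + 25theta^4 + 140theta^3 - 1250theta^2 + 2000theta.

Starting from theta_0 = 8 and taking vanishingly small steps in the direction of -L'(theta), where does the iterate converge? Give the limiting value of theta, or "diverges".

L'(theta) = -20(theta - 5)(theta - 4)(theta - 1)(theta + 5), so L'(8) = -21840.
Gradient descent moves in the -L' direction, i.e. theta is increasing.
There is no critical point above theta=8, and L' keeps the same sign, so the iterate runs off to +∞.

diverges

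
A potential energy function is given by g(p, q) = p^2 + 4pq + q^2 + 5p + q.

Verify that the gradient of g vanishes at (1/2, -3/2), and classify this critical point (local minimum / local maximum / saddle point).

saddle point

∇g = (2p + 4q + 5, 4p + 2q + 1); substituting (1/2, -3/2) gives ∇g = (0, 0), so (1/2, -3/2) is indeed a critical point.
The Hessian of g is constant: H = [[2, 4], [4, 2]].
det(H) = 2·2 − 4² = -12.
Since det(H) < 0, H is indefinite and the critical point is a saddle point.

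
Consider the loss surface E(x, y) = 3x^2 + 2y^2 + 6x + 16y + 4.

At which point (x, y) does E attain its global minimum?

E(x,y) separates as P(x) + Q(y) + 4, so its minimum is min P + min Q + 4.
P'(x) = 6x + 6 vanishes at x ∈ {-1}; Q'(y) = 4y + 16 vanishes at y ∈ {-4}.
Local minima of P (where P''>0): P(-1)=-3. Local minima of Q: Q(-4)=-32.
So the global minimum of E is P(-1) + Q(-4) + 4 = -3 − 32 + 4 = -31, attained at (-1, -4).

(-1, -4)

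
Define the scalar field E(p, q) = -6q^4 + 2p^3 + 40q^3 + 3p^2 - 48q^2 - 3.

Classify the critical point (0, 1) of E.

The mixed partial ∂²E/∂p∂q is 0, so the Hessian at any point is diag(E_pp, E_qq) = diag(6(2p + 1), 24(-3q^2 + 10q - 4)).
At (0, 1): H = diag(6, 72).
Both eigenvalues are positive, so H is positive definite: a local minimum.

local minimum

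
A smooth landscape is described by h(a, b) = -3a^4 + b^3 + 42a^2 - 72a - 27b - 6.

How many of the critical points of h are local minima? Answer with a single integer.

1

h separates as a function of a plus a function of b, so ∇h=0 decouples.
∂h/∂a = -12(a - 2)(a - 1)(a + 3) = 0 at a ∈ {-3, 1, 2}; ∂h/∂b = 3(b - 3)(b + 3) = 0 at b ∈ {-3, 3}.
The Hessian is diagonal: diag(h_aa, h_bb). Second derivatives: h_aa(-3)=-240, h_aa(1)=48, h_aa(2)=-60; h_bb(-3)=-18, h_bb(3)=18.
Local minima occur where both diagonal entries positive: (1, 3). Count: 1.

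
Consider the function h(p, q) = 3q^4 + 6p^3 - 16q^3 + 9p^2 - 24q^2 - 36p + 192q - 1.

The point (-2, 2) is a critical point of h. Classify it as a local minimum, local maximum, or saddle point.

local maximum

The mixed partial ∂²h/∂p∂q is 0, so the Hessian at any point is diag(h_pp, h_qq) = diag(18(2p + 1), 12(3q^2 - 8q - 4)).
At (-2, 2): H = diag(-54, -96).
Both eigenvalues are negative, so H is negative definite: a local maximum.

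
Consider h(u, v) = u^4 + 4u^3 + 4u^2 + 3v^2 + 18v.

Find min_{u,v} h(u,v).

h(u,v) separates as P(u) + Q(v), so its minimum is min P + min Q.
P'(u) = 4u(u + 1)(u + 2) vanishes at u ∈ {-2, -1, 0}; Q'(v) = 6v + 18 vanishes at v ∈ {-3}.
Local minima of P (where P''>0): P(-2)=0, P(0)=0. Local minima of Q: Q(-3)=-27.
So the global minimum of h is P(-2) + Q(-3) = 0 − 27 = -27, attained at (-2, -3).

-27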